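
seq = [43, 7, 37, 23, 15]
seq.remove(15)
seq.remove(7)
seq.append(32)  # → [43, 37, 23, 32]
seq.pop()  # 32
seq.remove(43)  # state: [37, 23]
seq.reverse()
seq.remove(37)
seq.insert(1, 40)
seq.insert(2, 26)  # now [23, 40, 26]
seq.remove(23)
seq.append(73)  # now [40, 26, 73]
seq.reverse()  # [73, 26, 40]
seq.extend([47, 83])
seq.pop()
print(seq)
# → [73, 26, 40, 47]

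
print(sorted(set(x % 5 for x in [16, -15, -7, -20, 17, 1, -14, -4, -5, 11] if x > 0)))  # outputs [1, 2]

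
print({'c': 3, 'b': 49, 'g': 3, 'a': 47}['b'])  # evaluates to 49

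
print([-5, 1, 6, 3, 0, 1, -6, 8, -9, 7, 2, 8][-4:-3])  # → [-9]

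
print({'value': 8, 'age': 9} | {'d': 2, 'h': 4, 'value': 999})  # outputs {'value': 999, 'age': 9, 'd': 2, 'h': 4}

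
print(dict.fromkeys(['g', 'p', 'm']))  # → {'g': None, 'p': None, 'm': None}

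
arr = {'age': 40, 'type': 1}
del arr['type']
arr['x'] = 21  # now {'age': 40, 'x': 21}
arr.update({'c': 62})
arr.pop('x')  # 21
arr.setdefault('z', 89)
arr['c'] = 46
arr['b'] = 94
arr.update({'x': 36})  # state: {'age': 40, 'c': 46, 'z': 89, 'b': 94, 'x': 36}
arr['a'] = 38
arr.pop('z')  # 89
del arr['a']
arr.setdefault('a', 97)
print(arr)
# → {'age': 40, 'c': 46, 'b': 94, 'x': 36, 'a': 97}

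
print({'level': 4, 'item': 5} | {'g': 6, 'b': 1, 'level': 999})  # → {'level': 999, 'item': 5, 'g': 6, 'b': 1}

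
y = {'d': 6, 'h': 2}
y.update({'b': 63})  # {'d': 6, 'h': 2, 'b': 63}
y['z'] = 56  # {'d': 6, 'h': 2, 'b': 63, 'z': 56}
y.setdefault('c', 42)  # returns 42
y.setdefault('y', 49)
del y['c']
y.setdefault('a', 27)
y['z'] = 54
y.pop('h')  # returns 2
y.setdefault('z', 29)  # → 54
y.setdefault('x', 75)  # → 75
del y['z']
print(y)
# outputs {'d': 6, 'b': 63, 'y': 49, 'a': 27, 'x': 75}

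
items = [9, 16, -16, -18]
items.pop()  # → -18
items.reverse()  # [-16, 16, 9]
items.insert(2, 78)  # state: [-16, 16, 78, 9]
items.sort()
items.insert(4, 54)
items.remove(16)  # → [-16, 9, 78, 54]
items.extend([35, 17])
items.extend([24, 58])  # [-16, 9, 78, 54, 35, 17, 24, 58]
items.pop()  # 58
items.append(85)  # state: [-16, 9, 78, 54, 35, 17, 24, 85]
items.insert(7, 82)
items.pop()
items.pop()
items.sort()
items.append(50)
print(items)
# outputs [-16, 9, 17, 24, 35, 54, 78, 50]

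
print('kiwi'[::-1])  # iwik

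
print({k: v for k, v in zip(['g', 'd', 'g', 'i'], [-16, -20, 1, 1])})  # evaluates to {'g': 1, 'd': -20, 'i': 1}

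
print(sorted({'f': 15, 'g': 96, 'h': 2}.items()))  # [('f', 15), ('g', 96), ('h', 2)]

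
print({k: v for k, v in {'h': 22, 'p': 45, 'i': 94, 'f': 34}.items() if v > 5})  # {'h': 22, 'p': 45, 'i': 94, 'f': 34}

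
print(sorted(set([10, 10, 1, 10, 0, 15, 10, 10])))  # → [0, 1, 10, 15]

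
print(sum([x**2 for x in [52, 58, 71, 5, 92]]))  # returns 19598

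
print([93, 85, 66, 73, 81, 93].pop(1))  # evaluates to 85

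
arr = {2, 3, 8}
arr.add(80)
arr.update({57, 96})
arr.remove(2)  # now {3, 8, 57, 80, 96}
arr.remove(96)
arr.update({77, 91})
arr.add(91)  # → {3, 8, 57, 77, 80, 91}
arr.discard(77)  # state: {3, 8, 57, 80, 91}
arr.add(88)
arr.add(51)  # {3, 8, 51, 57, 80, 88, 91}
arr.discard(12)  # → {3, 8, 51, 57, 80, 88, 91}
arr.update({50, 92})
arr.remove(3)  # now {8, 50, 51, 57, 80, 88, 91, 92}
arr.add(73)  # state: {8, 50, 51, 57, 73, 80, 88, 91, 92}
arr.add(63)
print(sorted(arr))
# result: [8, 50, 51, 57, 63, 73, 80, 88, 91, 92]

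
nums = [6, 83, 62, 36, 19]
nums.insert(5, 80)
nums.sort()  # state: [6, 19, 36, 62, 80, 83]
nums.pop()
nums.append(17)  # [6, 19, 36, 62, 80, 17]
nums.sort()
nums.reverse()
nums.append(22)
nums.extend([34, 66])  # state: [80, 62, 36, 19, 17, 6, 22, 34, 66]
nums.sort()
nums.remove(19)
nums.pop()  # 80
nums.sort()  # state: [6, 17, 22, 34, 36, 62, 66]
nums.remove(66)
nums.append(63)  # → [6, 17, 22, 34, 36, 62, 63]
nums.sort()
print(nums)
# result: [6, 17, 22, 34, 36, 62, 63]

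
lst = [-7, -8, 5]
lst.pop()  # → 5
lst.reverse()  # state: [-8, -7]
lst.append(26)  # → [-8, -7, 26]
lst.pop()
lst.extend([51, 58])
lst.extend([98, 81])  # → [-8, -7, 51, 58, 98, 81]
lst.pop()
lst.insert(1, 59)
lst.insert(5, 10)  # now [-8, 59, -7, 51, 58, 10, 98]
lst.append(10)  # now [-8, 59, -7, 51, 58, 10, 98, 10]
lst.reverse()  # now [10, 98, 10, 58, 51, -7, 59, -8]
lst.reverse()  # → [-8, 59, -7, 51, 58, 10, 98, 10]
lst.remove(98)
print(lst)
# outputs [-8, 59, -7, 51, 58, 10, 10]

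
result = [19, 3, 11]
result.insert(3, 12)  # [19, 3, 11, 12]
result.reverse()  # [12, 11, 3, 19]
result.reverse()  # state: [19, 3, 11, 12]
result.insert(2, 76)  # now [19, 3, 76, 11, 12]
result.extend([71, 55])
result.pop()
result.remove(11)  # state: [19, 3, 76, 12, 71]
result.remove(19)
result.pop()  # 71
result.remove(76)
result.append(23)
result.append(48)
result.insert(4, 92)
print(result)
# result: [3, 12, 23, 48, 92]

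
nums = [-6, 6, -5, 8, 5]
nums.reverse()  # [5, 8, -5, 6, -6]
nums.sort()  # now [-6, -5, 5, 6, 8]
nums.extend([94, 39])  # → [-6, -5, 5, 6, 8, 94, 39]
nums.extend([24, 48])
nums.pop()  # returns 48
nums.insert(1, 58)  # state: [-6, 58, -5, 5, 6, 8, 94, 39, 24]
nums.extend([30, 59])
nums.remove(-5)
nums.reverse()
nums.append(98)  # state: [59, 30, 24, 39, 94, 8, 6, 5, 58, -6, 98]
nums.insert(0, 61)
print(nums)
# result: [61, 59, 30, 24, 39, 94, 8, 6, 5, 58, -6, 98]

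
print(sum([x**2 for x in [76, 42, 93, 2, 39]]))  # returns 17714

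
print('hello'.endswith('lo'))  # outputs True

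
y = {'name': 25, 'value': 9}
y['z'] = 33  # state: {'name': 25, 'value': 9, 'z': 33}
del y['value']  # {'name': 25, 'z': 33}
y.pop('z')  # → 33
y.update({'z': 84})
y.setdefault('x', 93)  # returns 93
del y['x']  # {'name': 25, 'z': 84}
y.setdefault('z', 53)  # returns 84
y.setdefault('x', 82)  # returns 82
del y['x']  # {'name': 25, 'z': 84}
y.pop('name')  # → 25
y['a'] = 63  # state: {'z': 84, 'a': 63}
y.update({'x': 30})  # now {'z': 84, 'a': 63, 'x': 30}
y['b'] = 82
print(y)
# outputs {'z': 84, 'a': 63, 'x': 30, 'b': 82}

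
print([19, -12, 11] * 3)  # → [19, -12, 11, 19, -12, 11, 19, -12, 11]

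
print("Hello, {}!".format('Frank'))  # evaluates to Hello, Frank!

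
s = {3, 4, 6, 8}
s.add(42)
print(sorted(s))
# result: [3, 4, 6, 8, 42]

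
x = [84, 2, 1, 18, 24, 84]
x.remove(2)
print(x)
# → [84, 1, 18, 24, 84]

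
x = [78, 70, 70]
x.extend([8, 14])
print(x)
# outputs [78, 70, 70, 8, 14]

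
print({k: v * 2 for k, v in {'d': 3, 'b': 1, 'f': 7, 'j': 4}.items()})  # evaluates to {'d': 6, 'b': 2, 'f': 14, 'j': 8}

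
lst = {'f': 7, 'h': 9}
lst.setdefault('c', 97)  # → 97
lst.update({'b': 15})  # {'f': 7, 'h': 9, 'c': 97, 'b': 15}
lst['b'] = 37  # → {'f': 7, 'h': 9, 'c': 97, 'b': 37}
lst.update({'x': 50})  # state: {'f': 7, 'h': 9, 'c': 97, 'b': 37, 'x': 50}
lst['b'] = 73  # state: {'f': 7, 'h': 9, 'c': 97, 'b': 73, 'x': 50}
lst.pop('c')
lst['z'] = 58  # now {'f': 7, 'h': 9, 'b': 73, 'x': 50, 'z': 58}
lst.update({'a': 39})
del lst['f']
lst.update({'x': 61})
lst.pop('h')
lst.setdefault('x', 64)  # 61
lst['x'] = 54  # {'b': 73, 'x': 54, 'z': 58, 'a': 39}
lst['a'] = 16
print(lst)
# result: {'b': 73, 'x': 54, 'z': 58, 'a': 16}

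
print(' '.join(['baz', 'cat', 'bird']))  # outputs baz cat bird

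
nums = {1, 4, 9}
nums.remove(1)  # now {4, 9}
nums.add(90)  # {4, 9, 90}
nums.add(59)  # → {4, 9, 59, 90}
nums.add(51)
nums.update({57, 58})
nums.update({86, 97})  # {4, 9, 51, 57, 58, 59, 86, 90, 97}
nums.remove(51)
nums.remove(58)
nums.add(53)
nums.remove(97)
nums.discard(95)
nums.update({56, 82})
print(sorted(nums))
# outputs [4, 9, 53, 56, 57, 59, 82, 86, 90]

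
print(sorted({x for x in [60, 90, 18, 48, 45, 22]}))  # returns [18, 22, 45, 48, 60, 90]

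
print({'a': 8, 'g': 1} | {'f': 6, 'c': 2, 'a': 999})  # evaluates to {'a': 999, 'g': 1, 'f': 6, 'c': 2}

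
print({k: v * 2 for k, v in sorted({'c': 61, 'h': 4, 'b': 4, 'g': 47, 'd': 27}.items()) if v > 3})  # {'b': 8, 'c': 122, 'd': 54, 'g': 94, 'h': 8}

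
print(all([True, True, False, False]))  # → False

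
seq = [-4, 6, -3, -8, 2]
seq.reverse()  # [2, -8, -3, 6, -4]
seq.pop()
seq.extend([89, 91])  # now [2, -8, -3, 6, 89, 91]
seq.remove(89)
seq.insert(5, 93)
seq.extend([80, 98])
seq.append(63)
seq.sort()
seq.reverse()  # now [98, 93, 91, 80, 63, 6, 2, -3, -8]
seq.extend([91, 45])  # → [98, 93, 91, 80, 63, 6, 2, -3, -8, 91, 45]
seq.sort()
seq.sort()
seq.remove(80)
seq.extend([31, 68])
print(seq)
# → [-8, -3, 2, 6, 45, 63, 91, 91, 93, 98, 31, 68]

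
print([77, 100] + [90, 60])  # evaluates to [77, 100, 90, 60]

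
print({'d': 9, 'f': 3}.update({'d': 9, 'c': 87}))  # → None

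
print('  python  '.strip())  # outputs python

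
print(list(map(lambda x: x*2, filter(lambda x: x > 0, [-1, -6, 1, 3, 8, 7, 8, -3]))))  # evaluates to [2, 6, 16, 14, 16]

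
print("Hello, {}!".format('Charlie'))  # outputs Hello, Charlie!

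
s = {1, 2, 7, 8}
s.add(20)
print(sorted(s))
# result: [1, 2, 7, 8, 20]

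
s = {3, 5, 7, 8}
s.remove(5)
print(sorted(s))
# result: [3, 7, 8]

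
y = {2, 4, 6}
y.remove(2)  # {4, 6}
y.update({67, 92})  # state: {4, 6, 67, 92}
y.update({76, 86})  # {4, 6, 67, 76, 86, 92}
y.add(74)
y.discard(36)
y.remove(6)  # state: {4, 67, 74, 76, 86, 92}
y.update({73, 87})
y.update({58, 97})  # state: {4, 58, 67, 73, 74, 76, 86, 87, 92, 97}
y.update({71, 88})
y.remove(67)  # {4, 58, 71, 73, 74, 76, 86, 87, 88, 92, 97}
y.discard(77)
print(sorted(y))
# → [4, 58, 71, 73, 74, 76, 86, 87, 88, 92, 97]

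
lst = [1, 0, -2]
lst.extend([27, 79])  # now [1, 0, -2, 27, 79]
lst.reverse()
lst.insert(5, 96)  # [79, 27, -2, 0, 1, 96]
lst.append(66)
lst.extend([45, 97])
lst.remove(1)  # [79, 27, -2, 0, 96, 66, 45, 97]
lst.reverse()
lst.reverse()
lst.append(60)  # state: [79, 27, -2, 0, 96, 66, 45, 97, 60]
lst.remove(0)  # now [79, 27, -2, 96, 66, 45, 97, 60]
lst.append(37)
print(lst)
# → [79, 27, -2, 96, 66, 45, 97, 60, 37]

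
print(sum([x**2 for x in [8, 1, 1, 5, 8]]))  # 155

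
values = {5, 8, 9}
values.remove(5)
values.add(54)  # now {8, 9, 54}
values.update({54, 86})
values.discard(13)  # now {8, 9, 54, 86}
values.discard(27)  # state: {8, 9, 54, 86}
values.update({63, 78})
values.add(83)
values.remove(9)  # {8, 54, 63, 78, 83, 86}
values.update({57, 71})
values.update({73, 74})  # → {8, 54, 57, 63, 71, 73, 74, 78, 83, 86}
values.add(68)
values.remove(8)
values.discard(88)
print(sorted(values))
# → [54, 57, 63, 68, 71, 73, 74, 78, 83, 86]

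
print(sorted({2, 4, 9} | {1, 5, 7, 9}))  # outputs [1, 2, 4, 5, 7, 9]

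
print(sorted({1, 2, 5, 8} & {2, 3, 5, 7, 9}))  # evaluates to [2, 5]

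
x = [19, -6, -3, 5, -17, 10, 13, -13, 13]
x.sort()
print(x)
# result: [-17, -13, -6, -3, 5, 10, 13, 13, 19]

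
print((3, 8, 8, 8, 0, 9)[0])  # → 3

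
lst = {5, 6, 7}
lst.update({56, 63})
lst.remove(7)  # {5, 6, 56, 63}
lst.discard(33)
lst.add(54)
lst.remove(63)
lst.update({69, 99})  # {5, 6, 54, 56, 69, 99}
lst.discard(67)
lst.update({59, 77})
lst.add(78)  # {5, 6, 54, 56, 59, 69, 77, 78, 99}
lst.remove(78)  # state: {5, 6, 54, 56, 59, 69, 77, 99}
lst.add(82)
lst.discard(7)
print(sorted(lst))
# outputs [5, 6, 54, 56, 59, 69, 77, 82, 99]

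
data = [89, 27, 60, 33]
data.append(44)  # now [89, 27, 60, 33, 44]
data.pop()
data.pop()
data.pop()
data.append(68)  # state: [89, 27, 68]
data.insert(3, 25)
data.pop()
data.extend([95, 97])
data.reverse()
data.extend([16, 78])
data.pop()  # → 78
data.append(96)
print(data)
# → [97, 95, 68, 27, 89, 16, 96]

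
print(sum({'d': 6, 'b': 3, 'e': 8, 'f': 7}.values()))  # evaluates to 24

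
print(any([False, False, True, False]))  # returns True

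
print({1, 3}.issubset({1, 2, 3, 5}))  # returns True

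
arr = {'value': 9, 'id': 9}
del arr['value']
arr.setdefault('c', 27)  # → 27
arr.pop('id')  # 9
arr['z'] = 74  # {'c': 27, 'z': 74}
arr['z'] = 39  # {'c': 27, 'z': 39}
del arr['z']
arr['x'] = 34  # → {'c': 27, 'x': 34}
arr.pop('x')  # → 34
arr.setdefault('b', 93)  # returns 93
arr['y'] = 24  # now {'c': 27, 'b': 93, 'y': 24}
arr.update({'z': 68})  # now {'c': 27, 'b': 93, 'y': 24, 'z': 68}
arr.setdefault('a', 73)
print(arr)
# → {'c': 27, 'b': 93, 'y': 24, 'z': 68, 'a': 73}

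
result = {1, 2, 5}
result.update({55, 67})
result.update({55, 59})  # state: {1, 2, 5, 55, 59, 67}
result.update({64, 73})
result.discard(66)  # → {1, 2, 5, 55, 59, 64, 67, 73}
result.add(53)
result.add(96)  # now {1, 2, 5, 53, 55, 59, 64, 67, 73, 96}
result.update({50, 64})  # {1, 2, 5, 50, 53, 55, 59, 64, 67, 73, 96}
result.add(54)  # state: {1, 2, 5, 50, 53, 54, 55, 59, 64, 67, 73, 96}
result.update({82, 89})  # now {1, 2, 5, 50, 53, 54, 55, 59, 64, 67, 73, 82, 89, 96}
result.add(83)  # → {1, 2, 5, 50, 53, 54, 55, 59, 64, 67, 73, 82, 83, 89, 96}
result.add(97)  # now {1, 2, 5, 50, 53, 54, 55, 59, 64, 67, 73, 82, 83, 89, 96, 97}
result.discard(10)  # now {1, 2, 5, 50, 53, 54, 55, 59, 64, 67, 73, 82, 83, 89, 96, 97}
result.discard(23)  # {1, 2, 5, 50, 53, 54, 55, 59, 64, 67, 73, 82, 83, 89, 96, 97}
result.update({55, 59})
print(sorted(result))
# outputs [1, 2, 5, 50, 53, 54, 55, 59, 64, 67, 73, 82, 83, 89, 96, 97]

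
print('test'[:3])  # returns tes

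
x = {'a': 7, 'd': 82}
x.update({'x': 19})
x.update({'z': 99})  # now {'a': 7, 'd': 82, 'x': 19, 'z': 99}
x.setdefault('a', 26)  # 7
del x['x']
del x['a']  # {'d': 82, 'z': 99}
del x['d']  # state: {'z': 99}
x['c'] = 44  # {'z': 99, 'c': 44}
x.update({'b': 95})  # {'z': 99, 'c': 44, 'b': 95}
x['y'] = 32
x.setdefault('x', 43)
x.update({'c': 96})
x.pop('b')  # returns 95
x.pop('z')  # 99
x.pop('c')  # 96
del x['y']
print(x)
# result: {'x': 43}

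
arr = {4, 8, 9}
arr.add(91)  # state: {4, 8, 9, 91}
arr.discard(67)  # {4, 8, 9, 91}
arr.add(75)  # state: {4, 8, 9, 75, 91}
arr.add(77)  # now {4, 8, 9, 75, 77, 91}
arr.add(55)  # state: {4, 8, 9, 55, 75, 77, 91}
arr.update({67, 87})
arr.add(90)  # {4, 8, 9, 55, 67, 75, 77, 87, 90, 91}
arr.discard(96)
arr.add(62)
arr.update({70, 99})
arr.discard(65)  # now {4, 8, 9, 55, 62, 67, 70, 75, 77, 87, 90, 91, 99}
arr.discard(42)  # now {4, 8, 9, 55, 62, 67, 70, 75, 77, 87, 90, 91, 99}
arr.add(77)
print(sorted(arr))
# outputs [4, 8, 9, 55, 62, 67, 70, 75, 77, 87, 90, 91, 99]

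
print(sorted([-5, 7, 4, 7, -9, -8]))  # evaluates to [-9, -8, -5, 4, 7, 7]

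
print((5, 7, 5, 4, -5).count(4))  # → 1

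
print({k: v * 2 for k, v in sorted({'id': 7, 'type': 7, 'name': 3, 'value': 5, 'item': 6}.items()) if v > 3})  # {'id': 14, 'item': 12, 'type': 14, 'value': 10}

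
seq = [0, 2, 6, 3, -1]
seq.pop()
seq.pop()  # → 3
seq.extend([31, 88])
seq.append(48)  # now [0, 2, 6, 31, 88, 48]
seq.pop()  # 48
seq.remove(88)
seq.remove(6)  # [0, 2, 31]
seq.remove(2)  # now [0, 31]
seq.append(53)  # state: [0, 31, 53]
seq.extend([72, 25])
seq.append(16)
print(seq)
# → [0, 31, 53, 72, 25, 16]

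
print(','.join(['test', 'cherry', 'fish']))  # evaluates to test,cherry,fish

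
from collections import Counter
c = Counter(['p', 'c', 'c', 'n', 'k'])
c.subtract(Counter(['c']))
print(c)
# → Counter({'p': 1, 'c': 1, 'n': 1, 'k': 1})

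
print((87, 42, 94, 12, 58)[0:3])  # (87, 42, 94)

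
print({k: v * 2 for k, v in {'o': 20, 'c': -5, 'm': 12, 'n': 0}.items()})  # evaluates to {'o': 40, 'c': -10, 'm': 24, 'n': 0}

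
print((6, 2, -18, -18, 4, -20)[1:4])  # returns (2, -18, -18)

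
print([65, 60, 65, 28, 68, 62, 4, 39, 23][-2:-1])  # [39]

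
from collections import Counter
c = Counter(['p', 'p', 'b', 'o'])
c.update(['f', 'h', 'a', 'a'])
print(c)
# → Counter({'p': 2, 'a': 2, 'b': 1, 'o': 1, 'f': 1, 'h': 1})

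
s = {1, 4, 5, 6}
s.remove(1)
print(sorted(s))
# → [4, 5, 6]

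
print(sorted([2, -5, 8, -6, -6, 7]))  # [-6, -6, -5, 2, 7, 8]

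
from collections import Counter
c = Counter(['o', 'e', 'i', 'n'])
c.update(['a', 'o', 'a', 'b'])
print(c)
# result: Counter({'o': 2, 'a': 2, 'e': 1, 'i': 1, 'n': 1, 'b': 1})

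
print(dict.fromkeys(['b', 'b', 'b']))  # {'b': None}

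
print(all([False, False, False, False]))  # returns False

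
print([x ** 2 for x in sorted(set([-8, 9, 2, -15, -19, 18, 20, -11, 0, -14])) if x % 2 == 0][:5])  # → [196, 64, 0, 4, 324]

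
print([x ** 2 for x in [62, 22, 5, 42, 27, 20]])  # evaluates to [3844, 484, 25, 1764, 729, 400]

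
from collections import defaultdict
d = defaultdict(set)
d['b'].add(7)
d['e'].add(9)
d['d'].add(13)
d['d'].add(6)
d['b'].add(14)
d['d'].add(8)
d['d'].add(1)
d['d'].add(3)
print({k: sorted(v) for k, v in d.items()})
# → {'b': [7, 14], 'e': [9], 'd': [1, 3, 6, 8, 13]}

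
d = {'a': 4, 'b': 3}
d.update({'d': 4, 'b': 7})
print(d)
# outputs {'a': 4, 'b': 7, 'd': 4}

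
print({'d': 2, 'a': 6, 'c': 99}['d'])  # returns 2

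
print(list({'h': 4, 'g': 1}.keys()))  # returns ['h', 'g']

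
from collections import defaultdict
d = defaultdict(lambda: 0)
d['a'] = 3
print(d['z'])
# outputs 0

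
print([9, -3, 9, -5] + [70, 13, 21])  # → [9, -3, 9, -5, 70, 13, 21]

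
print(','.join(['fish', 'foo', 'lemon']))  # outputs fish,foo,lemon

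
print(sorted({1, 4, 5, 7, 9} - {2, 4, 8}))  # [1, 5, 7, 9]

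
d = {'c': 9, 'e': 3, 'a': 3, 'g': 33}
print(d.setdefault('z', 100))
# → 100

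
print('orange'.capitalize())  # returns Orange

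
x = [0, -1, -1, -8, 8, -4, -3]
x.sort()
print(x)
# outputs [-8, -4, -3, -1, -1, 0, 8]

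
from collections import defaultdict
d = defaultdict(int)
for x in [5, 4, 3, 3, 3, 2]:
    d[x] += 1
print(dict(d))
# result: {5: 1, 4: 1, 3: 3, 2: 1}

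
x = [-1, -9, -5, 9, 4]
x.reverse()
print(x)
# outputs [4, 9, -5, -9, -1]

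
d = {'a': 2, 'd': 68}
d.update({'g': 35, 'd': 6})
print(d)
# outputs {'a': 2, 'd': 6, 'g': 35}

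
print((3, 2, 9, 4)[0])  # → 3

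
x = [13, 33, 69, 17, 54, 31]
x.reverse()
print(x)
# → [31, 54, 17, 69, 33, 13]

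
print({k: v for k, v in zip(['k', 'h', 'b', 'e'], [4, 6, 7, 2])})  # {'k': 4, 'h': 6, 'b': 7, 'e': 2}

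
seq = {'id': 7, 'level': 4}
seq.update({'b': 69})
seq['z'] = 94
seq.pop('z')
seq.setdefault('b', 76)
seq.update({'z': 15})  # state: {'id': 7, 'level': 4, 'b': 69, 'z': 15}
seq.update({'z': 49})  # {'id': 7, 'level': 4, 'b': 69, 'z': 49}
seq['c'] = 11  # {'id': 7, 'level': 4, 'b': 69, 'z': 49, 'c': 11}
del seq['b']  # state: {'id': 7, 'level': 4, 'z': 49, 'c': 11}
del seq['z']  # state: {'id': 7, 'level': 4, 'c': 11}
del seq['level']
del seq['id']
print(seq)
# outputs {'c': 11}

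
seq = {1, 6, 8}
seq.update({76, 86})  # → {1, 6, 8, 76, 86}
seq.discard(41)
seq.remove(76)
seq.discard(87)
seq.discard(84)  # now {1, 6, 8, 86}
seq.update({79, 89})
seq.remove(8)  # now {1, 6, 79, 86, 89}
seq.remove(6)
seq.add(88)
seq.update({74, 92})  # {1, 74, 79, 86, 88, 89, 92}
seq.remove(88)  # {1, 74, 79, 86, 89, 92}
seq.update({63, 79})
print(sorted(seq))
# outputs [1, 63, 74, 79, 86, 89, 92]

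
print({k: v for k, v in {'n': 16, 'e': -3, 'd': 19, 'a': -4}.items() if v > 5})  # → {'n': 16, 'd': 19}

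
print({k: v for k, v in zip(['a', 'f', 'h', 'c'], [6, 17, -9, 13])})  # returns {'a': 6, 'f': 17, 'h': -9, 'c': 13}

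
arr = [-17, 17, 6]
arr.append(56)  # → [-17, 17, 6, 56]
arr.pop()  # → 56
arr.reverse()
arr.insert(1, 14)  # [6, 14, 17, -17]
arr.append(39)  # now [6, 14, 17, -17, 39]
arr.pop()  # 39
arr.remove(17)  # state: [6, 14, -17]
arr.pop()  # -17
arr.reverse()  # [14, 6]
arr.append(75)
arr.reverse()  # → [75, 6, 14]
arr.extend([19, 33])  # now [75, 6, 14, 19, 33]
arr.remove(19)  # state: [75, 6, 14, 33]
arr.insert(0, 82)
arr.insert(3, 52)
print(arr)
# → [82, 75, 6, 52, 14, 33]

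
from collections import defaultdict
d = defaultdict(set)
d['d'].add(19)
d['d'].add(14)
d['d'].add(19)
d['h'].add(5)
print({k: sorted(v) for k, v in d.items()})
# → {'d': [14, 19], 'h': [5]}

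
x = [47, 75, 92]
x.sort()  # [47, 75, 92]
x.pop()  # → 92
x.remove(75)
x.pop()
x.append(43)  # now [43]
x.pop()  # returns 43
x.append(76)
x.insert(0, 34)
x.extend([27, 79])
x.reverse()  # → [79, 27, 76, 34]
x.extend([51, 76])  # [79, 27, 76, 34, 51, 76]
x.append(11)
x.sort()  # [11, 27, 34, 51, 76, 76, 79]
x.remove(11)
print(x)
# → [27, 34, 51, 76, 76, 79]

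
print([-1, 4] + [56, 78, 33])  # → [-1, 4, 56, 78, 33]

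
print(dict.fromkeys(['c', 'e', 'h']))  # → {'c': None, 'e': None, 'h': None}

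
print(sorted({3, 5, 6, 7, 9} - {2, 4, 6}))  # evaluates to [3, 5, 7, 9]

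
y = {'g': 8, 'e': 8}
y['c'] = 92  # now {'g': 8, 'e': 8, 'c': 92}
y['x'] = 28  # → {'g': 8, 'e': 8, 'c': 92, 'x': 28}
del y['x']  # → {'g': 8, 'e': 8, 'c': 92}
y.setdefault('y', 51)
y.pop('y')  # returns 51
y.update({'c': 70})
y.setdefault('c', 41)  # 70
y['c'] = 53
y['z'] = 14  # {'g': 8, 'e': 8, 'c': 53, 'z': 14}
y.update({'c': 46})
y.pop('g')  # 8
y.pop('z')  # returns 14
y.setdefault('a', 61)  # 61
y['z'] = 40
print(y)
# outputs {'e': 8, 'c': 46, 'a': 61, 'z': 40}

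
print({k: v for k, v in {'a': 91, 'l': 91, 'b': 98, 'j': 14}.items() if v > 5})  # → {'a': 91, 'l': 91, 'b': 98, 'j': 14}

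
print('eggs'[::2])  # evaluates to eg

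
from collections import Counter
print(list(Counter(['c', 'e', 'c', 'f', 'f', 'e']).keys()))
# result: ['c', 'e', 'f']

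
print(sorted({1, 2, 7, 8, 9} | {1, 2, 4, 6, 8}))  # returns [1, 2, 4, 6, 7, 8, 9]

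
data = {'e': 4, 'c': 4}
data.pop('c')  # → 4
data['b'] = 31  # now {'e': 4, 'b': 31}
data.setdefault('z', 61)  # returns 61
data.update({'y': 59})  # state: {'e': 4, 'b': 31, 'z': 61, 'y': 59}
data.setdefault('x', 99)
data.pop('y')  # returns 59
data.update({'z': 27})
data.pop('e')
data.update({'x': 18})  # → {'b': 31, 'z': 27, 'x': 18}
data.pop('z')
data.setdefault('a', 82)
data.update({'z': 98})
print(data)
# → {'b': 31, 'x': 18, 'a': 82, 'z': 98}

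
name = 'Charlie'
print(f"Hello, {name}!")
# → Hello, Charlie!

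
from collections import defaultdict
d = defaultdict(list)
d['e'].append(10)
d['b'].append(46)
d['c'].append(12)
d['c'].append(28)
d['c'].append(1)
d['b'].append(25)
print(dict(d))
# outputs {'e': [10], 'b': [46, 25], 'c': [12, 28, 1]}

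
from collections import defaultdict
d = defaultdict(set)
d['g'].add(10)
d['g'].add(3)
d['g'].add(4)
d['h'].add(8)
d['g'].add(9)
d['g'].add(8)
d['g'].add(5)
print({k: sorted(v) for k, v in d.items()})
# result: {'g': [3, 4, 5, 8, 9, 10], 'h': [8]}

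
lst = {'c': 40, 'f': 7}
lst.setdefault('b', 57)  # 57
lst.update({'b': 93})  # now {'c': 40, 'f': 7, 'b': 93}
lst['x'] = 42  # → {'c': 40, 'f': 7, 'b': 93, 'x': 42}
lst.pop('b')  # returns 93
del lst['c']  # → {'f': 7, 'x': 42}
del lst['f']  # {'x': 42}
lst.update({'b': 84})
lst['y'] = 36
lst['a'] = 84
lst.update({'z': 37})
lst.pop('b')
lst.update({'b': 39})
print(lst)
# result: {'x': 42, 'y': 36, 'a': 84, 'z': 37, 'b': 39}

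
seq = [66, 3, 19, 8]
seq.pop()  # 8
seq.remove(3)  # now [66, 19]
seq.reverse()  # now [19, 66]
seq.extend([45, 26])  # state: [19, 66, 45, 26]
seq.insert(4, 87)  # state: [19, 66, 45, 26, 87]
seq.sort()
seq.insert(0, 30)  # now [30, 19, 26, 45, 66, 87]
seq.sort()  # [19, 26, 30, 45, 66, 87]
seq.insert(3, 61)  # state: [19, 26, 30, 61, 45, 66, 87]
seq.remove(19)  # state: [26, 30, 61, 45, 66, 87]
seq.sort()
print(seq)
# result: [26, 30, 45, 61, 66, 87]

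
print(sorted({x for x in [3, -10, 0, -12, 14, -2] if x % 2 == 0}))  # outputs [-12, -10, -2, 0, 14]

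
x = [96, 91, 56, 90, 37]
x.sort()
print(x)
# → [37, 56, 90, 91, 96]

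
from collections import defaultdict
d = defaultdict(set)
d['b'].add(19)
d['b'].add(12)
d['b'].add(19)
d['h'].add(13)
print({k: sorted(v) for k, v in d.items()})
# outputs {'b': [12, 19], 'h': [13]}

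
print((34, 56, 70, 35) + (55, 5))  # (34, 56, 70, 35, 55, 5)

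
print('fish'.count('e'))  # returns 0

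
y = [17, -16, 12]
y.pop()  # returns 12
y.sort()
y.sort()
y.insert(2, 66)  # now [-16, 17, 66]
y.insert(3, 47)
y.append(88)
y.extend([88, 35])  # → [-16, 17, 66, 47, 88, 88, 35]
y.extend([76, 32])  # [-16, 17, 66, 47, 88, 88, 35, 76, 32]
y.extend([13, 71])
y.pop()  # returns 71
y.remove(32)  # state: [-16, 17, 66, 47, 88, 88, 35, 76, 13]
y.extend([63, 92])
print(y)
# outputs [-16, 17, 66, 47, 88, 88, 35, 76, 13, 63, 92]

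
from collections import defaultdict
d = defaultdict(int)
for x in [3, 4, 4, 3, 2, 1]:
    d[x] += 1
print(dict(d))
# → {3: 2, 4: 2, 2: 1, 1: 1}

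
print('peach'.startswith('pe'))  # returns True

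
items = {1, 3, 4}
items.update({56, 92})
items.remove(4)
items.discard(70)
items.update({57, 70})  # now {1, 3, 56, 57, 70, 92}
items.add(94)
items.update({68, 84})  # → {1, 3, 56, 57, 68, 70, 84, 92, 94}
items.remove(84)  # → {1, 3, 56, 57, 68, 70, 92, 94}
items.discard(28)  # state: {1, 3, 56, 57, 68, 70, 92, 94}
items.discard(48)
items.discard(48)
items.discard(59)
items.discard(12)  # {1, 3, 56, 57, 68, 70, 92, 94}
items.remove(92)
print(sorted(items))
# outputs [1, 3, 56, 57, 68, 70, 94]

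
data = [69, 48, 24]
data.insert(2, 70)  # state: [69, 48, 70, 24]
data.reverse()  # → [24, 70, 48, 69]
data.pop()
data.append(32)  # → [24, 70, 48, 32]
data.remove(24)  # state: [70, 48, 32]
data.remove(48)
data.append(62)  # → [70, 32, 62]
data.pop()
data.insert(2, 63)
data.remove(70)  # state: [32, 63]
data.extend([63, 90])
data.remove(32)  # [63, 63, 90]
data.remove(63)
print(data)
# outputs [63, 90]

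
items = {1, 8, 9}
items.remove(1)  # {8, 9}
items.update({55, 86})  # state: {8, 9, 55, 86}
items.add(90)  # {8, 9, 55, 86, 90}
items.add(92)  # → {8, 9, 55, 86, 90, 92}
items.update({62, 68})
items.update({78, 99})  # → {8, 9, 55, 62, 68, 78, 86, 90, 92, 99}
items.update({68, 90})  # {8, 9, 55, 62, 68, 78, 86, 90, 92, 99}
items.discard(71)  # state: {8, 9, 55, 62, 68, 78, 86, 90, 92, 99}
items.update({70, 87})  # {8, 9, 55, 62, 68, 70, 78, 86, 87, 90, 92, 99}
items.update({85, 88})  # {8, 9, 55, 62, 68, 70, 78, 85, 86, 87, 88, 90, 92, 99}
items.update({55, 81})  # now {8, 9, 55, 62, 68, 70, 78, 81, 85, 86, 87, 88, 90, 92, 99}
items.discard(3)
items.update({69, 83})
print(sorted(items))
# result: [8, 9, 55, 62, 68, 69, 70, 78, 81, 83, 85, 86, 87, 88, 90, 92, 99]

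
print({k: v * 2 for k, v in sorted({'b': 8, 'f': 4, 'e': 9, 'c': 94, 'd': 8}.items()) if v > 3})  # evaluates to {'b': 16, 'c': 188, 'd': 16, 'e': 18, 'f': 8}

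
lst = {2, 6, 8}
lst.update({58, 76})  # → {2, 6, 8, 58, 76}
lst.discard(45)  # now {2, 6, 8, 58, 76}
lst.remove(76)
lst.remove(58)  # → {2, 6, 8}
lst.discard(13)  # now {2, 6, 8}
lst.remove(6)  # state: {2, 8}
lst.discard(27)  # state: {2, 8}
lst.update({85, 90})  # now {2, 8, 85, 90}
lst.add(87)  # {2, 8, 85, 87, 90}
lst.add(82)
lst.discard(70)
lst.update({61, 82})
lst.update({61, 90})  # {2, 8, 61, 82, 85, 87, 90}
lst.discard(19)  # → {2, 8, 61, 82, 85, 87, 90}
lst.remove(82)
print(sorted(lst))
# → [2, 8, 61, 85, 87, 90]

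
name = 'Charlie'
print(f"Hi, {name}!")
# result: Hi, Charlie!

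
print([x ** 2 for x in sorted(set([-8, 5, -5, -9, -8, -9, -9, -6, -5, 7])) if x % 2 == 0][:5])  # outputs [64, 36]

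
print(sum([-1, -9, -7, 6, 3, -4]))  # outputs -12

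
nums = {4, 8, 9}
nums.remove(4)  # {8, 9}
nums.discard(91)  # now {8, 9}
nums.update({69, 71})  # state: {8, 9, 69, 71}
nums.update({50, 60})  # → {8, 9, 50, 60, 69, 71}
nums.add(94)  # {8, 9, 50, 60, 69, 71, 94}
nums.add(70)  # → {8, 9, 50, 60, 69, 70, 71, 94}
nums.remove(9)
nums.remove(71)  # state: {8, 50, 60, 69, 70, 94}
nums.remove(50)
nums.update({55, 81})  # {8, 55, 60, 69, 70, 81, 94}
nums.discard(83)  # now {8, 55, 60, 69, 70, 81, 94}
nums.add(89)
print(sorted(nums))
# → [8, 55, 60, 69, 70, 81, 89, 94]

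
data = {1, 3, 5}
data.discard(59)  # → {1, 3, 5}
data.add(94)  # {1, 3, 5, 94}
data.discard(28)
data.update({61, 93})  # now {1, 3, 5, 61, 93, 94}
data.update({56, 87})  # {1, 3, 5, 56, 61, 87, 93, 94}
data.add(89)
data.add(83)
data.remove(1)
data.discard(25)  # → {3, 5, 56, 61, 83, 87, 89, 93, 94}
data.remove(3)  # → {5, 56, 61, 83, 87, 89, 93, 94}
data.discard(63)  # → {5, 56, 61, 83, 87, 89, 93, 94}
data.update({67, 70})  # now {5, 56, 61, 67, 70, 83, 87, 89, 93, 94}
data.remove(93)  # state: {5, 56, 61, 67, 70, 83, 87, 89, 94}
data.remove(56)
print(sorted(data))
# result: [5, 61, 67, 70, 83, 87, 89, 94]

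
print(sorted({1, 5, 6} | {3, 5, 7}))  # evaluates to [1, 3, 5, 6, 7]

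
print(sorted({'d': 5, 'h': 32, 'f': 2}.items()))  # [('d', 5), ('f', 2), ('h', 32)]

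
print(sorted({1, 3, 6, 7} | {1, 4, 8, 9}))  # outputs [1, 3, 4, 6, 7, 8, 9]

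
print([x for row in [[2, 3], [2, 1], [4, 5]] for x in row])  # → [2, 3, 2, 1, 4, 5]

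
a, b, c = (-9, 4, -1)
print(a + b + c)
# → -6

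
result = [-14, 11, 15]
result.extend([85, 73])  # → [-14, 11, 15, 85, 73]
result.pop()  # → 73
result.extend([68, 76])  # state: [-14, 11, 15, 85, 68, 76]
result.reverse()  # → [76, 68, 85, 15, 11, -14]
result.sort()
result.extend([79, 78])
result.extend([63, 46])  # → [-14, 11, 15, 68, 76, 85, 79, 78, 63, 46]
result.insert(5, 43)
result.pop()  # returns 46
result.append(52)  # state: [-14, 11, 15, 68, 76, 43, 85, 79, 78, 63, 52]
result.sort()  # [-14, 11, 15, 43, 52, 63, 68, 76, 78, 79, 85]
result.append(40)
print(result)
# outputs [-14, 11, 15, 43, 52, 63, 68, 76, 78, 79, 85, 40]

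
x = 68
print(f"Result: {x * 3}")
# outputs Result: 204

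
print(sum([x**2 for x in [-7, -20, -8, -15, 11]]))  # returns 859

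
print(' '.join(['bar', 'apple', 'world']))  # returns bar apple world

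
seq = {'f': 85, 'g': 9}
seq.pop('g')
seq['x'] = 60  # {'f': 85, 'x': 60}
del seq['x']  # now {'f': 85}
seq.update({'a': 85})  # {'f': 85, 'a': 85}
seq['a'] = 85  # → {'f': 85, 'a': 85}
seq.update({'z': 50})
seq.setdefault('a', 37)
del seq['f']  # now {'a': 85, 'z': 50}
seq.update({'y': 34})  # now {'a': 85, 'z': 50, 'y': 34}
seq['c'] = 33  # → {'a': 85, 'z': 50, 'y': 34, 'c': 33}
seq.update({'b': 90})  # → {'a': 85, 'z': 50, 'y': 34, 'c': 33, 'b': 90}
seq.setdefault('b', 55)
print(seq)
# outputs {'a': 85, 'z': 50, 'y': 34, 'c': 33, 'b': 90}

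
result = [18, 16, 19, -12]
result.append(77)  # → [18, 16, 19, -12, 77]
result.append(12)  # [18, 16, 19, -12, 77, 12]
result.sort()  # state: [-12, 12, 16, 18, 19, 77]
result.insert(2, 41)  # [-12, 12, 41, 16, 18, 19, 77]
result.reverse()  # [77, 19, 18, 16, 41, 12, -12]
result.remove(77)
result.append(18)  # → [19, 18, 16, 41, 12, -12, 18]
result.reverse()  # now [18, -12, 12, 41, 16, 18, 19]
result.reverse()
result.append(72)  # [19, 18, 16, 41, 12, -12, 18, 72]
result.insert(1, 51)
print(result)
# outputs [19, 51, 18, 16, 41, 12, -12, 18, 72]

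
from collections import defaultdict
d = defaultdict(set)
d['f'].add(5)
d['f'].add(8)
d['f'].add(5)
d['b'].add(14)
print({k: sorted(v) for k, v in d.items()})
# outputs {'f': [5, 8], 'b': [14]}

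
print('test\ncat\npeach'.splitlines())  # ['test', 'cat', 'peach']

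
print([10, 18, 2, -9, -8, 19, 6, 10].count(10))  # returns 2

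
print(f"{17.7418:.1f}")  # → 17.7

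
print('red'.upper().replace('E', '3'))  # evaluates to R3D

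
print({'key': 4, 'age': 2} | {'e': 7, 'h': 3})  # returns {'key': 4, 'age': 2, 'e': 7, 'h': 3}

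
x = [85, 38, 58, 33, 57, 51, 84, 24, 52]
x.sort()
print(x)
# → [24, 33, 38, 51, 52, 57, 58, 84, 85]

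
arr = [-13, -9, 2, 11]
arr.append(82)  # [-13, -9, 2, 11, 82]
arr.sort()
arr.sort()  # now [-13, -9, 2, 11, 82]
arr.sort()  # [-13, -9, 2, 11, 82]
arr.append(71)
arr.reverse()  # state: [71, 82, 11, 2, -9, -13]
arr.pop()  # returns -13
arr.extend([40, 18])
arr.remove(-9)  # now [71, 82, 11, 2, 40, 18]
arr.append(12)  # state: [71, 82, 11, 2, 40, 18, 12]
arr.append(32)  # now [71, 82, 11, 2, 40, 18, 12, 32]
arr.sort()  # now [2, 11, 12, 18, 32, 40, 71, 82]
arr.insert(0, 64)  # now [64, 2, 11, 12, 18, 32, 40, 71, 82]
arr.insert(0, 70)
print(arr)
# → [70, 64, 2, 11, 12, 18, 32, 40, 71, 82]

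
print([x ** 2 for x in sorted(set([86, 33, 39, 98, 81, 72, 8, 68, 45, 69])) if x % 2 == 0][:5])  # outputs [64, 4624, 5184, 7396, 9604]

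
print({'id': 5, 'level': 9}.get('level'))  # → 9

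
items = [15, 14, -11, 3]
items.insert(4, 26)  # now [15, 14, -11, 3, 26]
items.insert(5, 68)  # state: [15, 14, -11, 3, 26, 68]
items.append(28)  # [15, 14, -11, 3, 26, 68, 28]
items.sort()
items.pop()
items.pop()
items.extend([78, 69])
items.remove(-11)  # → [3, 14, 15, 26, 78, 69]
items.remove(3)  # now [14, 15, 26, 78, 69]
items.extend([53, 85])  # [14, 15, 26, 78, 69, 53, 85]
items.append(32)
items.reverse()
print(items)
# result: [32, 85, 53, 69, 78, 26, 15, 14]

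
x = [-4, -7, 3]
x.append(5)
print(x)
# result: [-4, -7, 3, 5]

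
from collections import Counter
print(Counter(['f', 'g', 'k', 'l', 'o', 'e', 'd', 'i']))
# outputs Counter({'f': 1, 'g': 1, 'k': 1, 'l': 1, 'o': 1, 'e': 1, 'd': 1, 'i': 1})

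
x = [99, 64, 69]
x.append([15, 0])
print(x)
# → [99, 64, 69, [15, 0]]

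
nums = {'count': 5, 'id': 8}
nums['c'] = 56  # {'count': 5, 'id': 8, 'c': 56}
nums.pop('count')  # 5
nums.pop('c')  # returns 56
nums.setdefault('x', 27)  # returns 27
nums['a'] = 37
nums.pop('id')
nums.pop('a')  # 37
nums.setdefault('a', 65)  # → 65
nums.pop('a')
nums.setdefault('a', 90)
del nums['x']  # {'a': 90}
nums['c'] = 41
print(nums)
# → {'a': 90, 'c': 41}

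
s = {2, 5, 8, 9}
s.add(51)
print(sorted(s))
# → [2, 5, 8, 9, 51]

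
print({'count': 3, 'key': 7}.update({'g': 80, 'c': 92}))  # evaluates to None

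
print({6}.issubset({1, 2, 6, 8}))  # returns True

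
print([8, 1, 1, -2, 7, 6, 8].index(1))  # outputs 1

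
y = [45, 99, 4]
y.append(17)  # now [45, 99, 4, 17]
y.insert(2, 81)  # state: [45, 99, 81, 4, 17]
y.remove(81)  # [45, 99, 4, 17]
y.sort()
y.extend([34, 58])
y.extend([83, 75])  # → [4, 17, 45, 99, 34, 58, 83, 75]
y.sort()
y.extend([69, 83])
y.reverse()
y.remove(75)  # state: [83, 69, 99, 83, 58, 45, 34, 17, 4]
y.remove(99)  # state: [83, 69, 83, 58, 45, 34, 17, 4]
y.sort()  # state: [4, 17, 34, 45, 58, 69, 83, 83]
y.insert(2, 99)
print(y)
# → [4, 17, 99, 34, 45, 58, 69, 83, 83]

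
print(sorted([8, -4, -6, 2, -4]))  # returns [-6, -4, -4, 2, 8]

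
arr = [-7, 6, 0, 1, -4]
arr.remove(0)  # [-7, 6, 1, -4]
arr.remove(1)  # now [-7, 6, -4]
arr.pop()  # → -4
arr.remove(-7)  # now [6]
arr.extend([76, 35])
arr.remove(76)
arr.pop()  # 35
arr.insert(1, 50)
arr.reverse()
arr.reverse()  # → [6, 50]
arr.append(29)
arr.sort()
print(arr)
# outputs [6, 29, 50]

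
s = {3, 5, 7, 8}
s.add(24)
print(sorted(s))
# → [3, 5, 7, 8, 24]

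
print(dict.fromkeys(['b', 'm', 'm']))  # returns {'b': None, 'm': None}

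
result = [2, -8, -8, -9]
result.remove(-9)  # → [2, -8, -8]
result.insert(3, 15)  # [2, -8, -8, 15]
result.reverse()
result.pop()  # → 2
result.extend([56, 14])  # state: [15, -8, -8, 56, 14]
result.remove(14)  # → [15, -8, -8, 56]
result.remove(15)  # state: [-8, -8, 56]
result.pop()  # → 56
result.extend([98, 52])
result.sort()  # [-8, -8, 52, 98]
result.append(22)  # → [-8, -8, 52, 98, 22]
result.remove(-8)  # [-8, 52, 98, 22]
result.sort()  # [-8, 22, 52, 98]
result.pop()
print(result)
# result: [-8, 22, 52]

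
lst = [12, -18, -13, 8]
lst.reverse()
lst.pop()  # 12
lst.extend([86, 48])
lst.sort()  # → [-18, -13, 8, 48, 86]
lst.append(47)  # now [-18, -13, 8, 48, 86, 47]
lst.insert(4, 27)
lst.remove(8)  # [-18, -13, 48, 27, 86, 47]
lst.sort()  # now [-18, -13, 27, 47, 48, 86]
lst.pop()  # 86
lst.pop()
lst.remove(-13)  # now [-18, 27, 47]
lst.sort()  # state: [-18, 27, 47]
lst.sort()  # [-18, 27, 47]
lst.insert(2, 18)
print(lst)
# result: [-18, 27, 18, 47]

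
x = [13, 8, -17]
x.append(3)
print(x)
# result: [13, 8, -17, 3]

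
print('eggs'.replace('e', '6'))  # 6ggs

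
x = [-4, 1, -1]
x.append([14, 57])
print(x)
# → [-4, 1, -1, [14, 57]]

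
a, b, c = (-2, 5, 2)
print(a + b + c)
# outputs 5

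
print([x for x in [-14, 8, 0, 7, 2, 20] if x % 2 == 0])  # [-14, 8, 0, 2, 20]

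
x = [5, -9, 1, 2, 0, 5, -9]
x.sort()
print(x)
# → [-9, -9, 0, 1, 2, 5, 5]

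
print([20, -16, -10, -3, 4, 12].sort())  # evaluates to None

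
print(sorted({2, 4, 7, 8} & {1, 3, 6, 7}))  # [7]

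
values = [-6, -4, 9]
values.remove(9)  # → [-6, -4]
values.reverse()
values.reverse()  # [-6, -4]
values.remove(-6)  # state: [-4]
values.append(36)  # [-4, 36]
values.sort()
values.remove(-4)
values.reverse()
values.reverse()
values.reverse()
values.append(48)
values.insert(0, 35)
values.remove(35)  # [36, 48]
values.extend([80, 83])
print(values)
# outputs [36, 48, 80, 83]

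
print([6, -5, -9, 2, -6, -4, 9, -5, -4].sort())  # None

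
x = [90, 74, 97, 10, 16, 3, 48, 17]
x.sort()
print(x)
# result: [3, 10, 16, 17, 48, 74, 90, 97]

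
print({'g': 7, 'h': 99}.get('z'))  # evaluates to None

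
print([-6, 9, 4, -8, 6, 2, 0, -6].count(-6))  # 2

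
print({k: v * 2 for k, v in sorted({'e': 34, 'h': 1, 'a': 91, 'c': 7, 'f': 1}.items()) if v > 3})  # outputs {'a': 182, 'c': 14, 'e': 68}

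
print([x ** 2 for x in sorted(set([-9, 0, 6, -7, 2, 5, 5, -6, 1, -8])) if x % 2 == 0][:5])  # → [64, 36, 0, 4, 36]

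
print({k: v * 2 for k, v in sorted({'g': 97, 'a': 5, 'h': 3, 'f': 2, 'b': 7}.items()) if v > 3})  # {'a': 10, 'b': 14, 'g': 194}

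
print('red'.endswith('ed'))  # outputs True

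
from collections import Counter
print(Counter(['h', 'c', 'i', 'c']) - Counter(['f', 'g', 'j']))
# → Counter({'c': 2, 'h': 1, 'i': 1})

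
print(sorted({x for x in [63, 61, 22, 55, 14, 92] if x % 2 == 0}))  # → [14, 22, 92]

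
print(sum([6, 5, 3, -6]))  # 8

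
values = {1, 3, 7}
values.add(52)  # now {1, 3, 7, 52}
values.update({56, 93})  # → {1, 3, 7, 52, 56, 93}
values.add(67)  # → {1, 3, 7, 52, 56, 67, 93}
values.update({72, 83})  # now {1, 3, 7, 52, 56, 67, 72, 83, 93}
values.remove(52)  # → {1, 3, 7, 56, 67, 72, 83, 93}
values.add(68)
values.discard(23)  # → {1, 3, 7, 56, 67, 68, 72, 83, 93}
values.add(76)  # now {1, 3, 7, 56, 67, 68, 72, 76, 83, 93}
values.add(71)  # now {1, 3, 7, 56, 67, 68, 71, 72, 76, 83, 93}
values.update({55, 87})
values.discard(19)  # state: {1, 3, 7, 55, 56, 67, 68, 71, 72, 76, 83, 87, 93}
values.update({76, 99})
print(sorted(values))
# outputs [1, 3, 7, 55, 56, 67, 68, 71, 72, 76, 83, 87, 93, 99]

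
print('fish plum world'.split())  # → ['fish', 'plum', 'world']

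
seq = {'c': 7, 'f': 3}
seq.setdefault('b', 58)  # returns 58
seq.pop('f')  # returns 3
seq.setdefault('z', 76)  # 76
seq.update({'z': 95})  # {'c': 7, 'b': 58, 'z': 95}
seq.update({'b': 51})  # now {'c': 7, 'b': 51, 'z': 95}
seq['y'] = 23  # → {'c': 7, 'b': 51, 'z': 95, 'y': 23}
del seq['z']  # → {'c': 7, 'b': 51, 'y': 23}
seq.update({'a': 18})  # {'c': 7, 'b': 51, 'y': 23, 'a': 18}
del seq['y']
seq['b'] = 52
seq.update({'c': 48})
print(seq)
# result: {'c': 48, 'b': 52, 'a': 18}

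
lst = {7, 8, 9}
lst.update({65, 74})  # {7, 8, 9, 65, 74}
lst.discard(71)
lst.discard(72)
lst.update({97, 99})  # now {7, 8, 9, 65, 74, 97, 99}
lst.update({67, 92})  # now {7, 8, 9, 65, 67, 74, 92, 97, 99}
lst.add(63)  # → {7, 8, 9, 63, 65, 67, 74, 92, 97, 99}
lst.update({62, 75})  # {7, 8, 9, 62, 63, 65, 67, 74, 75, 92, 97, 99}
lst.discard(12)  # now {7, 8, 9, 62, 63, 65, 67, 74, 75, 92, 97, 99}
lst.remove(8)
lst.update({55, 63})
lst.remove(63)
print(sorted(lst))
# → [7, 9, 55, 62, 65, 67, 74, 75, 92, 97, 99]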